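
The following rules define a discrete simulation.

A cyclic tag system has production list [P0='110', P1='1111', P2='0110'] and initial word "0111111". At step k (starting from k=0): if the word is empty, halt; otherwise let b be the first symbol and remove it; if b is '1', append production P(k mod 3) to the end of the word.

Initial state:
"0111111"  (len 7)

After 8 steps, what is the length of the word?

0) "0111111"  (len 7)
1) "111111"  (len 6)
2) "111111111"  (len 9)
3) "111111110110"  (len 12)
4) "11111110110110"  (len 14)
5) "11111101101101111"  (len 17)
6) "11111011011011110110"  (len 20)
7) "1111011011011110110110"  (len 22)
8) "1110110110111101101101111"  (len 25)

25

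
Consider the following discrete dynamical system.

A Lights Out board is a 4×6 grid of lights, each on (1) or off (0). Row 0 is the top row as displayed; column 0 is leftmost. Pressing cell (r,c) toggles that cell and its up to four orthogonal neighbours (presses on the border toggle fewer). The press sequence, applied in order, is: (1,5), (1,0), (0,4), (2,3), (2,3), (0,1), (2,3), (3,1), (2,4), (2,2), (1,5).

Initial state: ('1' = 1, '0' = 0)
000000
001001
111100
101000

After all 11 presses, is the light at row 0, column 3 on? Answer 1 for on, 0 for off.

0) 000000
001001
111100
101000
1) 000001
001010
111101
101000
2) 100001
111010
011101
101000
3) 100110
111000
011101
101000
4) 100110
111100
010011
101100
5) 100110
111000
011101
101000
6) 011110
101000
011101
101000
7) 011110
101100
010011
101100
8) 011110
101100
000011
010100
9) 011110
101110
000100
010110
10) 011110
100110
011000
011110
11) 011111
100101
011001
011110

1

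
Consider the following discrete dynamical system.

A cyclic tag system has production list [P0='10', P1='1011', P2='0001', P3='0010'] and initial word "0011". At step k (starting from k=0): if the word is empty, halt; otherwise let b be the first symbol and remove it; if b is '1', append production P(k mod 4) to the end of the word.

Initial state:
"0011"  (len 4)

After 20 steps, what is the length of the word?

8

0) "0011"  (len 4)
1) "011"  (len 3)
2) "11"  (len 2)
3) "10001"  (len 5)
4) "00010010"  (len 8)
5) "0010010"  (len 7)
6) "010010"  (len 6)
7) "10010"  (len 5)
8) "00100010"  (len 8)
9) "0100010"  (len 7)
10) "100010"  (len 6)
11) "000100001"  (len 9)
12) "00100001"  (len 8)
13) "0100001"  (len 7)
14) "100001"  (len 6)
15) "000010001"  (len 9)
16) "00010001"  (len 8)
17) "0010001"  (len 7)
18) "010001"  (len 6)
19) "10001"  (len 5)
20) "00010010"  (len 8)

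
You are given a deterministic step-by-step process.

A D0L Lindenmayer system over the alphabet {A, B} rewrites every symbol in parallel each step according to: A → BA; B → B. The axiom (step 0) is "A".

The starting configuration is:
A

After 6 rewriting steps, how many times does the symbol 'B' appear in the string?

gen 0: A
gen 1: BA
gen 2: BBA
gen 3: BBBA
gen 4: BBBBA
gen 5: BBBBBA
gen 6: BBBBBBA

6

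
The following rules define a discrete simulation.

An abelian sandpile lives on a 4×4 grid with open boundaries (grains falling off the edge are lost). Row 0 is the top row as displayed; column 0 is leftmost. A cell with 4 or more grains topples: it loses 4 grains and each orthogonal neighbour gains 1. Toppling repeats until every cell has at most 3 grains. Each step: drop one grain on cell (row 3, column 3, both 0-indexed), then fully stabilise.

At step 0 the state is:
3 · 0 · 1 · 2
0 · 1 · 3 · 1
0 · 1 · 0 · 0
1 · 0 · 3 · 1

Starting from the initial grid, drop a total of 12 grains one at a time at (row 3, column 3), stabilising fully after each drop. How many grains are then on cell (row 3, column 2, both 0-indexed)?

2

t=0: 3 · 0 · 1 · 2
0 · 1 · 3 · 1
0 · 1 · 0 · 0
1 · 0 · 3 · 1
t=1: 3 · 0 · 1 · 2
0 · 1 · 3 · 1
0 · 1 · 0 · 0
1 · 0 · 3 · 2
t=2: 3 · 0 · 1 · 2
0 · 1 · 3 · 1
0 · 1 · 0 · 0
1 · 0 · 3 · 3
t=3: 3 · 0 · 1 · 2
0 · 1 · 3 · 1
0 · 1 · 1 · 1
1 · 1 · 0 · 1
t=4: 3 · 0 · 1 · 2
0 · 1 · 3 · 1
0 · 1 · 1 · 1
1 · 1 · 0 · 2
t=5: 3 · 0 · 1 · 2
0 · 1 · 3 · 1
0 · 1 · 1 · 1
1 · 1 · 0 · 3
t=6: 3 · 0 · 1 · 2
0 · 1 · 3 · 1
0 · 1 · 1 · 2
1 · 1 · 1 · 0
t=7: 3 · 0 · 1 · 2
0 · 1 · 3 · 1
0 · 1 · 1 · 2
1 · 1 · 1 · 1
t=8: 3 · 0 · 1 · 2
0 · 1 · 3 · 1
0 · 1 · 1 · 2
1 · 1 · 1 · 2
t=9: 3 · 0 · 1 · 2
0 · 1 · 3 · 1
0 · 1 · 1 · 2
1 · 1 · 1 · 3
t=10: 3 · 0 · 1 · 2
0 · 1 · 3 · 1
0 · 1 · 1 · 3
1 · 1 · 2 · 0
t=11: 3 · 0 · 1 · 2
0 · 1 · 3 · 1
0 · 1 · 1 · 3
1 · 1 · 2 · 1
t=12: 3 · 0 · 1 · 2
0 · 1 · 3 · 1
0 · 1 · 1 · 3
1 · 1 · 2 · 2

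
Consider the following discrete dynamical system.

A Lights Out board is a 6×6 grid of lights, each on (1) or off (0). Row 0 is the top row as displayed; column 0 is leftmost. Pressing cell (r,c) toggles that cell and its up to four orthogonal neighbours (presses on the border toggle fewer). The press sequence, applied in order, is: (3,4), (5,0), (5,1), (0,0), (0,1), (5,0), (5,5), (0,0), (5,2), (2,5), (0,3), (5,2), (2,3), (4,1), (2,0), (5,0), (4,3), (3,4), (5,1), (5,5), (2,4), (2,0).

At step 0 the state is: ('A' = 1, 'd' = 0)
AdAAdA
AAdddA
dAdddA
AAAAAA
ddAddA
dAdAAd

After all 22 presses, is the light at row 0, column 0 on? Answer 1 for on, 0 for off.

0) AdAAdA
AAdddA
dAdddA
AAAAAA
ddAddA
dAdAAd
1) AdAAdA
AAdddA
dAddAA
AAAddd
ddAdAA
dAdAAd
2) AdAAdA
AAdddA
dAddAA
AAAddd
AdAdAA
AddAAd
3) AdAAdA
AAdddA
dAddAA
AAAddd
AAAdAA
dAAAAd
4) dAAAdA
dAdddA
dAddAA
AAAddd
AAAdAA
dAAAAd
5) AddAdA
dddddA
dAddAA
AAAddd
AAAdAA
dAAAAd
6) AddAdA
dddddA
dAddAA
AAAddd
dAAdAA
AdAAAd
7) AddAdA
dddddA
dAddAA
AAAddd
dAAdAd
AdAAdA
8) dAdAdA
AddddA
dAddAA
AAAddd
dAAdAd
AdAAdA
9) dAdAdA
AddddA
dAddAA
AAAddd
dAddAd
AAdddA
10) dAdAdA
Addddd
dAdddd
AAAddA
dAddAd
AAdddA
11) dAAdAA
AddAdd
dAdddd
AAAddA
dAddAd
AAdddA
12) dAAdAA
AddAdd
dAdddd
AAAddA
dAAdAd
AdAAdA
13) dAAdAA
Addddd
dAAAAd
AAAAdA
dAAdAd
AdAAdA
14) dAAdAA
Addddd
dAAAAd
AdAAdA
AdddAd
AAAAdA
15) dAAdAA
dddddd
AdAAAd
ddAAdA
AdddAd
AAAAdA
16) dAAdAA
dddddd
AdAAAd
ddAAdA
ddddAd
ddAAdA
17) dAAdAA
dddddd
AdAAAd
ddAddA
ddAAdd
ddAddA
18) dAAdAA
dddddd
AdAAdd
ddAAAd
ddAAAd
ddAddA
19) dAAdAA
dddddd
AdAAdd
ddAAAd
dAAAAd
AAdddA
20) dAAdAA
dddddd
AdAAdd
ddAAAd
dAAAAA
AAddAd
21) dAAdAA
ddddAd
AdAdAA
ddAAdd
dAAAAA
AAddAd
22) dAAdAA
AdddAd
dAAdAA
AdAAdd
dAAAAA
AAddAd

0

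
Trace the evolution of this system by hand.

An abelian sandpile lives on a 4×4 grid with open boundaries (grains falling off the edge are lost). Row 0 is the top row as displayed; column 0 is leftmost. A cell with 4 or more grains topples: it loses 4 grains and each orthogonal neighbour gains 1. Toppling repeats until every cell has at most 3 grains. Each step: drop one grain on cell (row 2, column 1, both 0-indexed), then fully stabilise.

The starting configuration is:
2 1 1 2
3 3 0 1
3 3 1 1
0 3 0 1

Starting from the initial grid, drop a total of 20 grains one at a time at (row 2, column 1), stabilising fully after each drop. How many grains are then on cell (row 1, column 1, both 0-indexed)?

3

gen 0: 2 1 1 2
3 3 0 1
3 3 1 1
0 3 0 1
gen 1: 3 2 1 2
1 1 1 1
1 3 2 1
2 0 1 1
gen 2: 3 2 1 2
1 2 1 1
2 0 3 1
2 1 1 1
gen 3: 3 2 1 2
1 2 1 1
2 1 3 1
2 1 1 1
gen 4: 3 2 1 2
1 2 1 1
2 2 3 1
2 1 1 1
gen 5: 3 2 1 2
1 2 1 1
2 3 3 1
2 1 1 1
gen 6: 3 2 1 2
1 3 2 1
3 1 0 2
2 2 2 1
gen 7: 3 2 1 2
1 3 2 1
3 2 0 2
2 2 2 1
gen 8: 3 2 1 2
1 3 2 1
3 3 0 2
2 2 2 1
gen 9: 3 3 1 2
3 0 3 1
0 2 1 2
3 3 2 1
gen 10: 3 3 1 2
3 0 3 1
0 3 1 2
3 3 2 1
gen 11: 3 3 1 2
3 1 3 1
2 1 2 2
0 1 3 1
gen 12: 3 3 1 2
3 1 3 1
2 2 2 2
0 1 3 1
gen 13: 3 3 1 2
3 1 3 1
2 3 2 2
0 1 3 1
gen 14: 3 3 1 2
3 2 3 1
3 0 3 2
0 2 3 1
gen 15: 3 3 1 2
3 2 3 1
3 1 3 2
0 2 3 1
gen 16: 3 3 1 2
3 2 3 1
3 2 3 2
0 2 3 1
gen 17: 3 3 1 2
3 2 3 1
3 3 3 2
0 2 3 1
gen 18: 1 1 3 2
2 3 1 2
2 0 3 3
2 1 1 2
gen 19: 1 1 3 2
2 3 1 2
2 1 3 3
2 1 1 2
gen 20: 1 1 3 2
2 3 1 2
2 2 3 3
2 1 1 2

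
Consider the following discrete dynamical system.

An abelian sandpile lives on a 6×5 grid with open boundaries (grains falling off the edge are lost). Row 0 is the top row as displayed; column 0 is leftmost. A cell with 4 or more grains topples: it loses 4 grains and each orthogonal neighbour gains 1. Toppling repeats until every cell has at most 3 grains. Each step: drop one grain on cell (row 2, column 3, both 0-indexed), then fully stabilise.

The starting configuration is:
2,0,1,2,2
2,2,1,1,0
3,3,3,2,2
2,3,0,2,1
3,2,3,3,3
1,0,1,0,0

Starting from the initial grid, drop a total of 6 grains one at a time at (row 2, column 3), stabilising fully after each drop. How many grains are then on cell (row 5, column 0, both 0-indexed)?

k=0  2,0,1,2,2
2,2,1,1,0
3,3,3,2,2
2,3,0,2,1
3,2,3,3,3
1,0,1,0,0
k=1  2,0,1,2,2
2,2,1,1,0
3,3,3,3,2
2,3,0,2,1
3,2,3,3,3
1,0,1,0,0
k=2  2,0,1,2,2
3,3,2,2,0
1,2,2,2,3
1,3,0,1,3
1,1,2,2,0
2,1,2,1,1
k=3  2,0,1,2,2
3,3,2,2,0
1,2,2,3,3
1,3,0,1,3
1,1,2,2,0
2,1,2,1,1
k=4  2,0,1,2,2
3,3,2,3,1
1,2,3,1,1
1,3,0,3,0
1,1,2,2,1
2,1,2,1,1
k=5  2,0,1,2,2
3,3,2,3,1
1,2,3,2,1
1,3,0,3,0
1,1,2,2,1
2,1,2,1,1
k=6  2,0,1,2,2
3,3,2,3,1
1,2,3,3,1
1,3,0,3,0
1,1,2,2,1
2,1,2,1,1

2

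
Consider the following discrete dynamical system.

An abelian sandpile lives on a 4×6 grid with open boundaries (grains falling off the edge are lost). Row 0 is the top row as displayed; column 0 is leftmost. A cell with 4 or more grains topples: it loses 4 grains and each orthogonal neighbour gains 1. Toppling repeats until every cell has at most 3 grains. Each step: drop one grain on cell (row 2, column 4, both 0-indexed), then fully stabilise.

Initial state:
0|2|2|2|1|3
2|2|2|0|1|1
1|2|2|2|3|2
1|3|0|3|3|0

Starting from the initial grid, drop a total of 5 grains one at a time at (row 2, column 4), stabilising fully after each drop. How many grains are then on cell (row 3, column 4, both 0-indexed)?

2

k=0  0|2|2|2|1|3
2|2|2|0|1|1
1|2|2|2|3|2
1|3|0|3|3|0
k=1  0|2|2|2|1|3
2|2|2|1|2|1
1|2|3|0|2|3
1|3|1|1|1|1
k=2  0|2|2|2|1|3
2|2|2|1|2|1
1|2|3|0|3|3
1|3|1|1|1|1
k=3  0|2|2|2|1|3
2|2|2|1|3|2
1|2|3|1|1|0
1|3|1|1|2|2
k=4  0|2|2|2|1|3
2|2|2|1|3|2
1|2|3|1|2|0
1|3|1|1|2|2
k=5  0|2|2|2|1|3
2|2|2|1|3|2
1|2|3|1|3|0
1|3|1|1|2|2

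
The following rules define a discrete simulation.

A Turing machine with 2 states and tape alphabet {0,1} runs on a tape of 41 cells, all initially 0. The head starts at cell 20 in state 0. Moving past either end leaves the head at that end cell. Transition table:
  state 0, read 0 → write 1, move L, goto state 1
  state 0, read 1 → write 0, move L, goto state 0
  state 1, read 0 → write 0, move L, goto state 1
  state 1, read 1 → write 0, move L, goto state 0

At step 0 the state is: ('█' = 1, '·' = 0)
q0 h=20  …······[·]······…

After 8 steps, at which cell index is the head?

12

k=0  q0 h=20  …······[·]······…
k=1  q1 h=19  …······[·]█·····…
k=2  q1 h=18  …······[·]·█····…
k=3  q1 h=17  …······[·]··█···…
k=4  q1 h=16  …······[·]···█··…
k=5  q1 h=15  …······[·]····█·…
k=6  q1 h=14  …······[·]·····█…
k=7  q1 h=13  …······[·]······…
k=8  q1 h=12  …······[·]······…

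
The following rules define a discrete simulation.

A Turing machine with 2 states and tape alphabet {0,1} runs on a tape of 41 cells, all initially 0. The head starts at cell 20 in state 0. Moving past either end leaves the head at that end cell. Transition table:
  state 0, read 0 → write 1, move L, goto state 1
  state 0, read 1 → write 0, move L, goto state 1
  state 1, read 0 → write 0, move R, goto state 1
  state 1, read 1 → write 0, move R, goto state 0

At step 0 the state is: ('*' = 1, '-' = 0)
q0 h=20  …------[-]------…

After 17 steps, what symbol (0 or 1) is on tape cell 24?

0) q0 h=20  …------[-]------…
1) q1 h=19  …------[-]*-----…
2) q1 h=20  …------[*]------…
3) q0 h=21  …------[-]------…
4) q1 h=20  …------[-]*-----…
5) q1 h=21  …------[*]------…
6) q0 h=22  …------[-]------…
7) q1 h=21  …------[-]*-----…
8) q1 h=22  …------[*]------…
9) q0 h=23  …------[-]------…
10) q1 h=22  …------[-]*-----…
11) q1 h=23  …------[*]------…
12) q0 h=24  …------[-]------…
13) q1 h=23  …------[-]*-----…
14) q1 h=24  …------[*]------…
15) q0 h=25  …------[-]------…
16) q1 h=24  …------[-]*-----…
17) q1 h=25  …------[*]------…

0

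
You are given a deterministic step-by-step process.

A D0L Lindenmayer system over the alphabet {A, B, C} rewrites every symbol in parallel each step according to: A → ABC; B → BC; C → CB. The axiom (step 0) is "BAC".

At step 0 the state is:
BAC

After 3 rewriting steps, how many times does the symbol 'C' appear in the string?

0) BAC
1) BCABCCB
2) BCCBABCBCCBCBBC
3) BCCBCBBCABCBCCBBCCBCBBCCBBCBCCB

15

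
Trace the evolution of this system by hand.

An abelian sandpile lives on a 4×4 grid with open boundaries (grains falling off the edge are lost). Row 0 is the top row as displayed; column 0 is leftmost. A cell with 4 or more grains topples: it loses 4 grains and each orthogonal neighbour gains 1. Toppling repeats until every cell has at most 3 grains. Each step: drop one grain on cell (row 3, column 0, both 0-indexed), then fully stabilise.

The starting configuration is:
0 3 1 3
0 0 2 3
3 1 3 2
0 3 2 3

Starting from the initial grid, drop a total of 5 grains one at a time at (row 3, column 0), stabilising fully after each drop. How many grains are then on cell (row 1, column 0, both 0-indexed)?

gen 0: 0 3 1 3
0 0 2 3
3 1 3 2
0 3 2 3
gen 1: 0 3 1 3
0 0 2 3
3 1 3 2
1 3 2 3
gen 2: 0 3 1 3
0 0 2 3
3 1 3 2
2 3 2 3
gen 3: 0 3 1 3
0 0 2 3
3 1 3 2
3 3 2 3
gen 4: 0 3 1 3
1 0 2 3
0 3 3 2
2 0 3 3
gen 5: 0 3 1 3
1 0 2 3
0 3 3 2
3 0 3 3

1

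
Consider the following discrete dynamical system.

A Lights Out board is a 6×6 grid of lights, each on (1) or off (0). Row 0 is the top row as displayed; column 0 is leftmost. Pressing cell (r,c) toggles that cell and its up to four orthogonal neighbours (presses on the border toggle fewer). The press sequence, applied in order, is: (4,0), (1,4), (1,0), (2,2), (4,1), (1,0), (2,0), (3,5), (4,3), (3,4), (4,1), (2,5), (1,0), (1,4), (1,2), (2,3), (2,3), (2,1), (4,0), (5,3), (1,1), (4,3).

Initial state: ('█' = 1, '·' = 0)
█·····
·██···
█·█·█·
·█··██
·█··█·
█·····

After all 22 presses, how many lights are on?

19

step 0: █·····
·██···
█·█·█·
·█··██
·█··█·
█·····
step 1: █·····
·██···
█·█·█·
██··██
█···█·
······
step 2: █···█·
·█████
█·█···
██··██
█···█·
······
step 3: ····█·
█·████
··█···
██··██
█···█·
······
step 4: ····█·
█··███
·█·█··
███·██
█···█·
······
step 5: ····█·
█··███
·█·█··
█·█·██
·██·█·
·█····
step 6: █···█·
·█·███
██·█··
█·█·██
·██·█·
·█····
step 7: █···█·
██·███
···█··
··█·██
·██·█·
·█····
step 8: █···█·
██·███
···█·█
··█···
·██·██
·█····
step 9: █···█·
██·███
···█·█
··██··
·█·█·█
·█·█··
step 10: █···█·
██·███
···███
··█·██
·█·███
·█·█··
step 11: █···█·
██·███
···███
·██·██
█·████
···█··
step 12: █···█·
██·██·
···█··
·██·█·
█·████
···█··
step 13: ····█·
···██·
█··█··
·██·█·
█·████
···█··
step 14: ······
·····█
█··██·
·██·█·
█·████
···█··
step 15: ··█···
·███·█
█·███·
·██·█·
█·████
···█··
step 16: ··█···
·██··█
█·····
·████·
█·████
···█··
step 17: ··█···
·███·█
█·███·
·██·█·
█·████
···█··
step 18: ··█···
··██·█
·█·██·
··█·█·
█·████
···█··
step 19: ··█···
··██·█
·█·██·
█·█·█·
·█████
█··█··
step 20: ··█···
··██·█
·█·██·
█·█·█·
·██·██
█·█·█·
step 21: ·██···
██·█·█
···██·
█·█·█·
·██·██
█·█·█·
step 22: ·██···
██·█·█
···██·
█·███·
·█·█·█
█·███·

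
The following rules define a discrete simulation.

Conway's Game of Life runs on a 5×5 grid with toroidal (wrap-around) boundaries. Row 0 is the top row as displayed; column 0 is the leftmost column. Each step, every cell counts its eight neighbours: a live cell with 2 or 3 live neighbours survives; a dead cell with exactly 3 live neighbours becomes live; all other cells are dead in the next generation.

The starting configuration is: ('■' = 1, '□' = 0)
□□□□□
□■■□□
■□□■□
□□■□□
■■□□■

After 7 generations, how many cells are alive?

6

step 0: □□□□□
□■■□□
■□□■□
□□■□□
■■□□■
step 1: □□■□□
□■■□□
□□□■□
□□■■□
■■□□□
step 2: ■□■□□
□■■■□
□■□■□
□■■■■
□■□■□
step 3: ■□□□■
■□□■■
□□□□□
□■□□■
□□□□□
step 4: ■□□■□
■□□■□
□□□■□
□□□□□
□□□□■
step 5: ■□□■□
□□■■□
□□□□■
□□□□□
□□□□■
step 6: □□■■□
□□■■□
□□□■□
□□□□□
□□□□■
step 7: □□■□■
□□□□■
□□■■□
□□□□□
□□□■□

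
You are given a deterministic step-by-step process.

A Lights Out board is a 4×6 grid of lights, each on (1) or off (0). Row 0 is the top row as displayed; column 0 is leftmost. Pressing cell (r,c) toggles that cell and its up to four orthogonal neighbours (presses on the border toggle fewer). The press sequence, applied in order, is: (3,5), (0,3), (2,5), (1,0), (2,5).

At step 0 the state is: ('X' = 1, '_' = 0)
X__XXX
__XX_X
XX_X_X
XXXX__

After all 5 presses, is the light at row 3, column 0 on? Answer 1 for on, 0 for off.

1

k=0  X__XXX
__XX_X
XX_X_X
XXXX__
k=1  X__XXX
__XX_X
XX_X__
XXXXXX
k=2  X_X__X
__X__X
XX_X__
XXXXXX
k=3  X_X__X
__X___
XX_XXX
XXXXX_
k=4  __X__X
XXX___
_X_XXX
XXXXX_
k=5  __X__X
XXX__X
_X_X__
XXXXXX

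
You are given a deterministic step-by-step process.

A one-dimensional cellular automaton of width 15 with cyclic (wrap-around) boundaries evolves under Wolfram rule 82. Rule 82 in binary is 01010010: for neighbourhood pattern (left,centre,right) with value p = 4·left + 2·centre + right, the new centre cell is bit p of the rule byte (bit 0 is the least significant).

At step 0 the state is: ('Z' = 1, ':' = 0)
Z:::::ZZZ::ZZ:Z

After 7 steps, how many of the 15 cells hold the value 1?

[0] Z:::::ZZZ::ZZ:Z
[1] ZZ:::Z::ZZZ:Z::
[2] :ZZ:Z:ZZ::Z::ZZ
[3] ::Z::::ZZZ:ZZ:Z
[4] ZZ:Z::Z::Z::Z::
[5] :Z::ZZ:ZZ:ZZ:ZZ
[6] ::ZZ:Z::Z::Z::Z
[7] ZZ:Z::ZZ:ZZ:ZZ:

9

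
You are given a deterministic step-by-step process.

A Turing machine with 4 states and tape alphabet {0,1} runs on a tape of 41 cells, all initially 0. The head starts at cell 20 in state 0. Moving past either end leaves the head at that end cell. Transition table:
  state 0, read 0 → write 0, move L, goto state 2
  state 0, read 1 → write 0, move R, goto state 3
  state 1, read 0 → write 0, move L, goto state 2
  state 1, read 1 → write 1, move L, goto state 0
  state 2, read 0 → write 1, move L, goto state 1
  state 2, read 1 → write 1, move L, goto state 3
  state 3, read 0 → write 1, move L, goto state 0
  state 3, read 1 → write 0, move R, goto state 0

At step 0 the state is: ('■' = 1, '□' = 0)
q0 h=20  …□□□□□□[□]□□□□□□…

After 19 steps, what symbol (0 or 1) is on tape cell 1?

0

k=0  q0 h=20  …□□□□□□[□]□□□□□□…
k=1  q2 h=19  …□□□□□□[□]□□□□□□…
k=2  q1 h=18  …□□□□□□[□]■□□□□□…
k=3  q2 h=17  …□□□□□□[□]□■□□□□…
k=4  q1 h=16  …□□□□□□[□]■□■□□□…
k=5  q2 h=15  …□□□□□□[□]□■□■□□…
k=6  q1 h=14  …□□□□□□[□]■□■□■□…
k=7  q2 h=13  …□□□□□□[□]□■□■□■…
k=8  q1 h=12  …□□□□□□[□]■□■□■□…
k=9  q2 h=11  …□□□□□□[□]□■□■□■…
k=10  q1 h=10  …□□□□□□[□]■□■□■□…
k=11  q2 h= 9  …□□□□□□[□]□■□■□■…
k=12  q1 h= 8  …□□□□□□[□]■□■□■□…
k=13  q2 h= 7  …□□□□□□[□]□■□■□■…
k=14  q1 h= 6  |□□□□□□[□]■□■□■□…
k=15  q2 h= 5  |□□□□□[□]□■□■□■…
k=16  q1 h= 4  |□□□□[□]■□■□■□…
k=17  q2 h= 3  |□□□[□]□■□■□■…
k=18  q1 h= 2  |□□[□]■□■□■□…
k=19  q2 h= 1  |□[□]□■□■□■…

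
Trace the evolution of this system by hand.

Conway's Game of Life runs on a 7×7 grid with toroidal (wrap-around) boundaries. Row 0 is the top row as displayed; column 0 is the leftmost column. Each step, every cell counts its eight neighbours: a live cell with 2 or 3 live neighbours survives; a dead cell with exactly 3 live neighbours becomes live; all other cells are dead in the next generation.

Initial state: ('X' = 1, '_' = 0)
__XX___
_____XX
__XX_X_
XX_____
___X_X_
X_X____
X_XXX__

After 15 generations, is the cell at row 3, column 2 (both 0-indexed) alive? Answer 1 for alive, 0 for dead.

t=0: __XX___
_____XX
__XX_X_
XX_____
___X_X_
X_X____
X_XXX__
t=1: _XX__XX
_____XX
XXX_XX_
_X_X__X
X_X___X
__X___X
____X__
t=2: X___X_X
___X___
_XXXX__
___XX__
__XX_XX
XX_X_XX
XXXX__X
t=3: ____XXX
XX___X_
_______
_X_____
_X_____
_______
___X___
t=4: X___XXX
X___XX_
XX_____
_______
_______
_______
____XX_
t=5: X__X___
____X__
XX____X
_______
_______
_______
____X__
t=6: ___XX__
_X____X
X______
X______
_______
_______
_______
t=7: _______
X______
XX____X
_______
_______
_______
_______
t=8: _______
XX____X
XX____X
X______
_______
_______
_______
t=9: X______
_X____X
_______
XX____X
_______
_______
_______
t=10: X______
X______
_X____X
X______
X______
_______
_______
t=11: _______
XX____X
_X____X
XX____X
_______
_______
_______
t=12: X______
_X____X
__X__X_
_X____X
X______
_______
_______
t=13: X______
XX____X
_XX__XX
XX____X
X______
_______
_______
t=14: XX____X
__X__X_
__X__X_
__X__X_
XX____X
_______
_______
t=15: XX____X
X_X__X_
_XXXXXX
X_X__X_
XX____X
X______
X______

1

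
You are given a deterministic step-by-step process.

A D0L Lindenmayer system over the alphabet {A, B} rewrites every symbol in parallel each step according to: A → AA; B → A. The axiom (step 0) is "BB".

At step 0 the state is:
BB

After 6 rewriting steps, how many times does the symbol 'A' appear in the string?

64

0) BB
1) AA
2) AAAA
3) AAAAAAAA
4) AAAAAAAAAAAAAAAA
5) AAAAAAAAAAAAAAAAAAAAAAAAAAAAAAAA
6) AAAAAAAAAAAAAAAAAAAAAAAAAAAAAAAAAAAAAAAAAAAAAAAAAAAAAAAAAAAAAAAA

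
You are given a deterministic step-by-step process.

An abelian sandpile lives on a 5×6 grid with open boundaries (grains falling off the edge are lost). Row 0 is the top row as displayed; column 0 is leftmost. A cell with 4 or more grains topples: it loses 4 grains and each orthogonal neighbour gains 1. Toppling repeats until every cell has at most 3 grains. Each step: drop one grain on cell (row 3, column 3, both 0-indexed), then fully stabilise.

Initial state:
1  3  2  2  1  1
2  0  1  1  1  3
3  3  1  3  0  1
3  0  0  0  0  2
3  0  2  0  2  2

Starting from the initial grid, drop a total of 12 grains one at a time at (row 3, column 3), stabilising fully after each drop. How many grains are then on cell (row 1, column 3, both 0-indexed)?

step 0: 1  3  2  2  1  1
2  0  1  1  1  3
3  3  1  3  0  1
3  0  0  0  0  2
3  0  2  0  2  2
step 1: 1  3  2  2  1  1
2  0  1  1  1  3
3  3  1  3  0  1
3  0  0  1  0  2
3  0  2  0  2  2
step 2: 1  3  2  2  1  1
2  0  1  1  1  3
3  3  1  3  0  1
3  0  0  2  0  2
3  0  2  0  2  2
step 3: 1  3  2  2  1  1
2  0  1  1  1  3
3  3  1  3  0  1
3  0  0  3  0  2
3  0  2  0  2  2
step 4: 1  3  2  2  1  1
2  0  1  2  1  3
3  3  2  0  1  1
3  0  1  1  1  2
3  0  2  1  2  2
step 5: 1  3  2  2  1  1
2  0  1  2  1  3
3  3  2  0  1  1
3  0  1  2  1  2
3  0  2  1  2  2
step 6: 1  3  2  2  1  1
2  0  1  2  1  3
3  3  2  0  1  1
3  0  1  3  1  2
3  0  2  1  2  2
step 7: 1  3  2  2  1  1
2  0  1  2  1  3
3  3  2  1  1  1
3  0  2  0  2  2
3  0  2  2  2  2
step 8: 1  3  2  2  1  1
2  0  1  2  1  3
3  3  2  1  1  1
3  0  2  1  2  2
3  0  2  2  2  2
step 9: 1  3  2  2  1  1
2  0  1  2  1  3
3  3  2  1  1  1
3  0  2  2  2  2
3  0  2  2  2  2
step 10: 1  3  2  2  1  1
2  0  1  2  1  3
3  3  2  1  1  1
3  0  2  3  2  2
3  0  2  2  2  2
step 11: 1  3  2  2  1  1
2  0  1  2  1  3
3  3  2  2  1  1
3  0  3  0  3  2
3  0  2  3  2  2
step 12: 1  3  2  2  1  1
2  0  1  2  1  3
3  3  2  2  1  1
3  0  3  1  3  2
3  0  2  3  2  2

2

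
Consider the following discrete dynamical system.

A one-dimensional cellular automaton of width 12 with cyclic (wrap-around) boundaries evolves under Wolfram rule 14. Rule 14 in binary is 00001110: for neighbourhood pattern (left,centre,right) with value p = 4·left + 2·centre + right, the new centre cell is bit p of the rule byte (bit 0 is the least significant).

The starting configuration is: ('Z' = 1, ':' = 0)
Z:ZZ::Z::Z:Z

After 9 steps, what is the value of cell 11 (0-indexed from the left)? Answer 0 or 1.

k=0  Z:ZZ::Z::Z:Z
k=1  ::Z::ZZ:ZZ:Z
k=2  :ZZ:ZZ::Z::Z
k=3  :Z::Z::ZZ:ZZ
k=4  :Z:ZZ:ZZ::Z:
k=5  ZZ:Z::Z::ZZ:
k=6  Z::Z:ZZ:ZZ::
k=7  Z:ZZ:Z::Z::Z
k=8  ::Z::Z:ZZ:ZZ
k=9  :ZZ:ZZ:Z::Z:

0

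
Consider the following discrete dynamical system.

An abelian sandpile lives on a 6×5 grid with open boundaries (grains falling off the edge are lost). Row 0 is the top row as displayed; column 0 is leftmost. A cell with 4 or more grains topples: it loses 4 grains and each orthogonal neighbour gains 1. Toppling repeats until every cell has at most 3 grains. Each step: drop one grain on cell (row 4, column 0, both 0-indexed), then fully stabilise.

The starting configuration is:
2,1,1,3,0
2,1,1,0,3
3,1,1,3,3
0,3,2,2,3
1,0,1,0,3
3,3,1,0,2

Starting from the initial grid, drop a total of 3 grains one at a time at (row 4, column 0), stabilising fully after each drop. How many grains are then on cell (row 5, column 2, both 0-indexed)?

0) 2,1,1,3,0
2,1,1,0,3
3,1,1,3,3
0,3,2,2,3
1,0,1,0,3
3,3,1,0,2
1) 2,1,1,3,0
2,1,1,0,3
3,1,1,3,3
0,3,2,2,3
2,0,1,0,3
3,3,1,0,2
2) 2,1,1,3,0
2,1,1,0,3
3,1,1,3,3
0,3,2,2,3
3,0,1,0,3
3,3,1,0,2
3) 2,1,1,3,0
2,1,1,0,3
3,1,1,3,3
1,3,2,2,3
1,2,1,0,3
1,0,2,0,2

2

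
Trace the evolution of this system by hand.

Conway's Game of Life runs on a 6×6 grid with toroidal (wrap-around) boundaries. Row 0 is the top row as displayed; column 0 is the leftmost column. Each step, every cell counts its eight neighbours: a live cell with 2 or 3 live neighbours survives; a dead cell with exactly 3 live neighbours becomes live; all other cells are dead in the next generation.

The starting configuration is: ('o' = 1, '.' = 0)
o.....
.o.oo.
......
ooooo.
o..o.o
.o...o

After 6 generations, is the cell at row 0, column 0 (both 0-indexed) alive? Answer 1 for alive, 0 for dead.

[0] o.....
.o.oo.
......
ooooo.
o..o.o
.o...o
[1] ooo.oo
......
o....o
ooooo.
...o..
.o..oo
[2] .oooo.
....o.
o.oooo
ooooo.
......
.o....
[3] .oooo.
o.....
o.....
o.....
o..o..
.o.o..
[4] oo.oo.
o.oo.o
oo...o
oo...o
ooo...
oo....
[5] ...oo.
...o..
......
......
..o...
...o..
[6] ..ooo.
...oo.
......
......
......
..ooo.

0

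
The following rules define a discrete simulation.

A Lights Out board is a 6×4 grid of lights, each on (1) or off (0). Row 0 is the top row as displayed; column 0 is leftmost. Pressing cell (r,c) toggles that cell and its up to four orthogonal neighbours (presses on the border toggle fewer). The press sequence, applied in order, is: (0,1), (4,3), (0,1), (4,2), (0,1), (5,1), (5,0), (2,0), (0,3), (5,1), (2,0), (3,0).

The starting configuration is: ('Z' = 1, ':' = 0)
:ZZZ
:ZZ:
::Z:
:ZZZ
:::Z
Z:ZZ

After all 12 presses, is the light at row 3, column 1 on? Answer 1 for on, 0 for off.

[0] :ZZZ
:ZZ:
::Z:
:ZZZ
:::Z
Z:ZZ
[1] Z::Z
::Z:
::Z:
:ZZZ
:::Z
Z:ZZ
[2] Z::Z
::Z:
::Z:
:ZZ:
::Z:
Z:Z:
[3] :ZZZ
:ZZ:
::Z:
:ZZ:
::Z:
Z:Z:
[4] :ZZZ
:ZZ:
::Z:
:Z::
:Z:Z
Z:::
[5] Z::Z
::Z:
::Z:
:Z::
:Z:Z
Z:::
[6] Z::Z
::Z:
::Z:
:Z::
:::Z
:ZZ:
[7] Z::Z
::Z:
::Z:
:Z::
Z::Z
Z:Z:
[8] Z::Z
Z:Z:
ZZZ:
ZZ::
Z::Z
Z:Z:
[9] Z:Z:
Z:ZZ
ZZZ:
ZZ::
Z::Z
Z:Z:
[10] Z:Z:
Z:ZZ
ZZZ:
ZZ::
ZZ:Z
:Z::
[11] Z:Z:
::ZZ
::Z:
:Z::
ZZ:Z
:Z::
[12] Z:Z:
::ZZ
Z:Z:
Z:::
:Z:Z
:Z::

0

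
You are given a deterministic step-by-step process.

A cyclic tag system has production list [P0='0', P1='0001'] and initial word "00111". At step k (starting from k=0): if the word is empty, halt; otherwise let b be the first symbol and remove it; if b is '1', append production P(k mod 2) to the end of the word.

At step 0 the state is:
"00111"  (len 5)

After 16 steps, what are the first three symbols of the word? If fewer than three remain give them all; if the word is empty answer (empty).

(empty)

0) "00111"  (len 5)
1) "0111"  (len 4)
2) "111"  (len 3)
3) "110"  (len 3)
4) "100001"  (len 6)
5) "000010"  (len 6)
6) "00010"  (len 5)
7) "0010"  (len 4)
8) "010"  (len 3)
9) "10"  (len 2)
10) "00001"  (len 5)
11) "0001"  (len 4)
12) "001"  (len 3)
13) "01"  (len 2)
14) "1"  (len 1)
15) "0"  (len 1)
16) (halted — word empty)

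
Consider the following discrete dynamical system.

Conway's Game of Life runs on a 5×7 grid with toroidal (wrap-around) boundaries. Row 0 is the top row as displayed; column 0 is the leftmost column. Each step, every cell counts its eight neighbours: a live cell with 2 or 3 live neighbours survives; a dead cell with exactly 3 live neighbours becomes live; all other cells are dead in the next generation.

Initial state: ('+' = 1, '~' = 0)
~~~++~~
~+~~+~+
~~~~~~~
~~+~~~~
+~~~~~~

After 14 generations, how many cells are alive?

9

[0] ~~~++~~
~+~~+~+
~~~~~~~
~~+~~~~
+~~~~~~
[1] +~~+++~
~~~+++~
~~~~~~~
~~~~~~~
~~~+~~~
[2] ~~+~~++
~~~+~++
~~~~+~~
~~~~~~~
~~~+~~~
[3] ~~++~++
~~~+~~+
~~~~++~
~~~~~~~
~~~~~~~
[4] ~~+++++
~~++~~+
~~~~++~
~~~~~~~
~~~~~~~
[5] ~~+~+++
~~+~~~+
~~~+++~
~~~~~~~
~~~+++~
[6] ~~+~~~+
~~+~~~+
~~~+++~
~~~~~~~
~~~+~~+
[7] +~++~++
~~+~+~+
~~~+++~
~~~+~+~
~~~~~~~
[8] +++++++
+++~~~~
~~+~~~+
~~~+~+~
~~++~+~
[9] ~~~~~+~
~~~~+~~
+~++~~+
~~~+~++
+~~~~~~
[10] ~~~~~~~
~~~++++
+~++~~+
~+++++~
~~~~++~
[11] ~~~+~~+
+~+++++
+~~~~~~
++~~~~~
~~+~~+~
[12] ++~~~~~
++++++~
~~++++~
++~~~~+
+++~~~+
[13] ~~~~++~
+~~~~+~
~~~~~~~
~~~~+~~
~~+~~~~
[14] ~~~~+++
~~~~+++
~~~~~~~
~~~~~~~
~~~+++~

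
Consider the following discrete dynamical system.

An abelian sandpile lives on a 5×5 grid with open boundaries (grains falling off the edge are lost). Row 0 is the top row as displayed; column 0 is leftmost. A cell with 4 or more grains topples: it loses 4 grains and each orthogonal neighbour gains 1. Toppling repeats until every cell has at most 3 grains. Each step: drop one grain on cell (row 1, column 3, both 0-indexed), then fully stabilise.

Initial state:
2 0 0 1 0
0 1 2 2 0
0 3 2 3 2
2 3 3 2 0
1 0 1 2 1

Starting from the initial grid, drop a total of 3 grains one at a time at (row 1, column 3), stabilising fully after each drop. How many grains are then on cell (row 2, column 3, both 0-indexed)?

k=0  2 0 0 1 0
0 1 2 2 0
0 3 2 3 2
2 3 3 2 0
1 0 1 2 1
k=1  2 0 0 1 0
0 1 2 3 0
0 3 2 3 2
2 3 3 2 0
1 0 1 2 1
k=2  2 0 0 2 0
0 1 3 1 1
0 3 3 0 3
2 3 3 3 0
1 0 1 2 1
k=3  2 0 0 2 0
0 1 3 2 1
0 3 3 0 3
2 3 3 3 0
1 0 1 2 1

0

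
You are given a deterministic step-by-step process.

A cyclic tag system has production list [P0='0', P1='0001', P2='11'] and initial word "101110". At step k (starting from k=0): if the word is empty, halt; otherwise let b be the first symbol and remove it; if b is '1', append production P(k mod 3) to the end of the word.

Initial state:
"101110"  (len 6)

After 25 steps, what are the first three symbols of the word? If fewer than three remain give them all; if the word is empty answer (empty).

100

gen 0: "101110"  (len 6)
gen 1: "011100"  (len 6)
gen 2: "11100"  (len 5)
gen 3: "110011"  (len 6)
gen 4: "100110"  (len 6)
gen 5: "001100001"  (len 9)
gen 6: "01100001"  (len 8)
gen 7: "1100001"  (len 7)
gen 8: "1000010001"  (len 10)
gen 9: "00001000111"  (len 11)
gen 10: "0001000111"  (len 10)
gen 11: "001000111"  (len 9)
gen 12: "01000111"  (len 8)
gen 13: "1000111"  (len 7)
gen 14: "0001110001"  (len 10)
gen 15: "001110001"  (len 9)
gen 16: "01110001"  (len 8)
gen 17: "1110001"  (len 7)
gen 18: "11000111"  (len 8)
gen 19: "10001110"  (len 8)
gen 20: "00011100001"  (len 11)
gen 21: "0011100001"  (len 10)
gen 22: "011100001"  (len 9)
gen 23: "11100001"  (len 8)
gen 24: "110000111"  (len 9)
gen 25: "100001110"  (len 9)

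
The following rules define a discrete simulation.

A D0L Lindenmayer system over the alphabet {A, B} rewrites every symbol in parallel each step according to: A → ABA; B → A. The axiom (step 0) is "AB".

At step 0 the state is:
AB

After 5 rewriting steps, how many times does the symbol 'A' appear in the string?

0) AB
1) ABAA
2) ABAAABAABA
3) ABAAABAABAABAAABAABAAABA
4) ABAAABAABAABAAABAABAAABAABAAABAABAABAAABAABAAABAABAABAAABA
5) ABAAABAABAABAAABAABAAABAABAAABAABAABAAABAABAAABAABAABAAABA…ABAAABAABAABAAABAABAAABAABAABAAABAABAAABAABAAABAABAABAAABA  (len 140)

99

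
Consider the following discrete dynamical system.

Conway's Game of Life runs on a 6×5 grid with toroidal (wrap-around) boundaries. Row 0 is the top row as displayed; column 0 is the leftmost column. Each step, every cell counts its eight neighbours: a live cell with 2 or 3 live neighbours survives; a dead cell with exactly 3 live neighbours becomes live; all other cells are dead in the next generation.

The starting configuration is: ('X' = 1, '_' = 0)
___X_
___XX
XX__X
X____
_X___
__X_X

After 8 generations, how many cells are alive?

4

k=0  ___X_
___XX
XX__X
X____
_X___
__X_X
k=1  __X__
__XX_
_X_X_
____X
XX___
__XX_
k=2  _X___
_X_X_
___XX
_XX_X
XXXXX
__XX_
k=3  _X_X_
X__XX
_X__X
_____
_____
_____
k=4  X_XX_
_X_X_
___XX
_____
_____
_____
k=5  _XXXX
XX___
__XXX
_____
_____
_____
k=6  _XXXX
_____
XXXXX
___X_
_____
__XX_
k=7  _X__X
_____
XXXXX
XX_X_
__XX_
_X__X
k=8  _____
_____
___X_
_____
___X_
_X__X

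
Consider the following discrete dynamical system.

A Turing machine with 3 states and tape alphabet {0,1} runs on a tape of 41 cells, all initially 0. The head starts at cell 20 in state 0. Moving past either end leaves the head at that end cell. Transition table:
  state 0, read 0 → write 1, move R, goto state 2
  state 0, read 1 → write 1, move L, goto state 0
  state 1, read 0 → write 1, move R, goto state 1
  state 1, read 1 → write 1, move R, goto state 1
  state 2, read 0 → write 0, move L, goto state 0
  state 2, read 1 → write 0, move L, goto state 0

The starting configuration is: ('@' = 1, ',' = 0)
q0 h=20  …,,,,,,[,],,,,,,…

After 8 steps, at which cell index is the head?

k=0  q0 h=20  …,,,,,,[,],,,,,,…
k=1  q2 h=21  …,,,,,@[,],,,,,,…
k=2  q0 h=20  …,,,,,,[@],,,,,,…
k=3  q0 h=19  …,,,,,,[,]@,,,,,…
k=4  q2 h=20  …,,,,,@[@],,,,,,…
k=5  q0 h=19  …,,,,,,[@],,,,,,…
k=6  q0 h=18  …,,,,,,[,]@,,,,,…
k=7  q2 h=19  …,,,,,@[@],,,,,,…
k=8  q0 h=18  …,,,,,,[@],,,,,,…

18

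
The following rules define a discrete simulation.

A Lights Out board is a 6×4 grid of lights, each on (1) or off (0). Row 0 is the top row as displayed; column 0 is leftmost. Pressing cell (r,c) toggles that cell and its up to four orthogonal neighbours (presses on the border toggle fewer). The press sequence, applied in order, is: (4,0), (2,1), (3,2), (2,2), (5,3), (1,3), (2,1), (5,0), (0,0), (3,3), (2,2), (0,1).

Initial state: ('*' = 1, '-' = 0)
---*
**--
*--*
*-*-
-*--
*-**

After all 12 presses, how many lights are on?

[0] ---*
**--
*--*
*-*-
-*--
*-**
[1] ---*
**--
*--*
--*-
*---
--**
[2] ---*
*---
-***
-**-
*---
--**
[3] ---*
*---
-*-*
---*
*-*-
--**
[4] ---*
*-*-
--*-
--**
*-*-
--**
[5] ---*
*-*-
--*-
--**
*-**
----
[6] ----
*--*
--**
--**
*-**
----
[7] ----
**-*
**-*
-***
*-**
----
[8] ----
**-*
**-*
-***
--**
**--
[9] **--
-*-*
**-*
-***
--**
**--
[10] **--
-*-*
**--
-*--
--*-
**--
[11] **--
-***
*-**
-**-
--*-
**--
[12] --*-
--**
*-**
-**-
--*-
**--

11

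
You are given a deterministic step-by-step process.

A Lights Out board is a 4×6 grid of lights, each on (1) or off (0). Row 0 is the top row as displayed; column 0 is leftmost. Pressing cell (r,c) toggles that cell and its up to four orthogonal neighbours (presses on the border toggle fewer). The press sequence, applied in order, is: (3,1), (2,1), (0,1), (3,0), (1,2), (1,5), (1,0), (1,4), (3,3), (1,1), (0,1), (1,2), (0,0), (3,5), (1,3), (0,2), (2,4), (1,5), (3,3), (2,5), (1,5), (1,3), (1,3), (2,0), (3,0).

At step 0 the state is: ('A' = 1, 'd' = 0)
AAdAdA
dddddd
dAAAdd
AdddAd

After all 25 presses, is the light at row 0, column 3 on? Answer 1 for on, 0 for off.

1

gen 0: AAdAdA
dddddd
dAAAdd
AdddAd
gen 1: AAdAdA
dddddd
ddAAdd
dAAdAd
gen 2: AAdAdA
dAdddd
AAdAdd
ddAdAd
gen 3: ddAAdA
dddddd
AAdAdd
ddAdAd
gen 4: ddAAdA
dddddd
dAdAdd
AAAdAd
gen 5: dddAdA
dAAAdd
dAAAdd
AAAdAd
gen 6: dddAdd
dAAAAA
dAAAdA
AAAdAd
gen 7: AddAdd
AdAAAA
AAAAdA
AAAdAd
gen 8: AddAAd
AdAddd
AAAAAA
AAAdAd
gen 9: AddAAd
AdAddd
AAAdAA
AAdAdd
gen 10: AAdAAd
dAdddd
AdAdAA
AAdAdd
gen 11: ddAAAd
dddddd
AdAdAA
AAdAdd
gen 12: dddAAd
dAAAdd
AdddAA
AAdAdd
gen 13: AAdAAd
AAAAdd
AdddAA
AAdAdd
gen 14: AAdAAd
AAAAdd
AdddAd
AAdAAA
gen 15: AAddAd
AAddAd
AddAAd
AAdAAA
gen 16: AdAAAd
AAAdAd
AddAAd
AAdAAA
gen 17: AdAAAd
AAAddd
AddddA
AAdAdA
gen 18: AdAAAA
AAAdAA
Addddd
AAdAdA
gen 19: AdAAAA
AAAdAA
AddAdd
AAAdAA
gen 20: AdAAAA
AAAdAd
AddAAA
AAAdAd
gen 21: AdAAAd
AAAddA
AddAAd
AAAdAd
gen 22: AdAdAd
AAdAAA
AdddAd
AAAdAd
gen 23: AdAAAd
AAAddA
AddAAd
AAAdAd
gen 24: AdAAAd
dAAddA
dAdAAd
dAAdAd
gen 25: AdAAAd
dAAddA
AAdAAd
AdAdAd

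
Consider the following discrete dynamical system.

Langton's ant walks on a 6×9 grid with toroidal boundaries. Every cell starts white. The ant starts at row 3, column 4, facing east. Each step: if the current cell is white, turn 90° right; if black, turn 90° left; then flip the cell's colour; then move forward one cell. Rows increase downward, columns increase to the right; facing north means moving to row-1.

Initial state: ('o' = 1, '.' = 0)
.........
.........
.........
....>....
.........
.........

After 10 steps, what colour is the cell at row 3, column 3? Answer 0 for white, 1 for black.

1

step 0: .........
.........
.........
....>....
.........
.........
step 1: .........
.........
.........
....o....
....v....
.........
step 2: .........
.........
.........
....o....
...<o....
.........
step 3: .........
.........
.........
...^o....
...oo....
.........
step 4: .........
.........
.........
...o>....
...oo....
.........
step 5: .........
.........
....^....
...o.....
...oo....
.........
step 6: .........
.........
....o>...
...o.....
...oo....
.........
step 7: .........
.........
....oo...
...o.v...
...oo....
.........
step 8: .........
.........
....oo...
...o<o...
...oo....
.........
step 9: .........
.........
....^o...
...ooo...
...oo....
.........
step 10: .........
.........
...<.o...
...ooo...
...oo....
.........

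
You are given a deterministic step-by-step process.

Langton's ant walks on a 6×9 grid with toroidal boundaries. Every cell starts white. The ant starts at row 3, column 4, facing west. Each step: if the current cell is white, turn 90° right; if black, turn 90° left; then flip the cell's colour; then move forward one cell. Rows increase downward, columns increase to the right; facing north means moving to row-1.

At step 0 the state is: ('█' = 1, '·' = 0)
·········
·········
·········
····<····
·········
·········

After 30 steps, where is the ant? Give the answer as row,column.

step 0: ·········
·········
·········
····<····
·········
·········
step 1: ·········
·········
····^····
····█····
·········
·········
step 2: ·········
·········
····█>···
····█····
·········
·········
step 3: ·········
·········
····██···
····█v···
·········
·········
step 4: ·········
·········
····██···
····<█···
·········
·········
step 5: ·········
·········
····██···
·····█···
····v····
·········
step 6: ·········
·········
····██···
·····█···
···<█····
·········
step 7: ·········
·········
····██···
···^·█···
···██····
·········
step 8: ·········
·········
····██···
···█>█···
···██····
·········
step 9: ·········
·········
····██···
···███···
···█v····
·········
step 10: ·········
·········
····██···
···███···
···█·>···
·········
step 11: ·········
·········
····██···
···███···
···█·█···
·····v···
step 12: ·········
·········
····██···
···███···
···█·█···
····<█···
step 13: ·········
·········
····██···
···███···
···█^█···
····██···
step 14: ·········
·········
····██···
···███···
···██>···
····██···
step 15: ·········
·········
····██···
···██^···
···██····
····██···
step 16: ·········
·········
····██···
···█<····
···██····
····██···
step 17: ·········
·········
····██···
···█·····
···█v····
····██···
step 18: ·········
·········
····██···
···█·····
···█·>···
····██···
step 19: ·········
·········
····██···
···█·····
···█·█···
····█v···
step 20: ·········
·········
····██···
···█·····
···█·█···
····█·>··
step 21: ······v··
·········
····██···
···█·····
···█·█···
····█·█··
step 22: ·····<█··
·········
····██···
···█·····
···█·█···
····█·█··
step 23: ·····██··
·········
····██···
···█·····
···█·█···
····█^█··
step 24: ·····██··
·········
····██···
···█·····
···█·█···
····██>··
step 25: ·····██··
·········
····██···
···█·····
···█·█^··
····██···
step 26: ·····██··
·········
····██···
···█·····
···█·██>·
····██···
step 27: ·····██··
·········
····██···
···█·····
···█·███·
····██·v·
step 28: ·····██··
·········
····██···
···█·····
···█·███·
····██<█·
step 29: ·····██··
·········
····██···
···█·····
···█·█^█·
····████·
step 30: ·····██··
·········
····██···
···█·····
···█·<·█·
····████·

4,5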